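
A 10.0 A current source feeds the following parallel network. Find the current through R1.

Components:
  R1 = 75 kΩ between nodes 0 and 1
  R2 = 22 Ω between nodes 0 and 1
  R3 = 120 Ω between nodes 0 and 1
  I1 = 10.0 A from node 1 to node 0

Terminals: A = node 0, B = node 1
All resistors sit directly between nodes 0 and 1, so they are in parallel and share one voltage V; the full source current 10 A splits among them.
1/R_par = 1/75000 + 1/22 + 1/120 = 0.0538 S  =>  R_par = 18.59 Ω
V = I × R_par = 10 × 18.59 = 185.9 V
I_R1 = V/R1 = 185.9/75000 = 0.002478 A

Final answer: 0.002478 A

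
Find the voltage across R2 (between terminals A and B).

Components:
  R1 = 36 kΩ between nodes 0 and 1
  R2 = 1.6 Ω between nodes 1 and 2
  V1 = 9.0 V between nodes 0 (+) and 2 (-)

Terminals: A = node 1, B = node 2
R1 and R2 are in series across V1 (node 0 → node 1 → node 2), and the output A–B is taken across R2, so this is a voltage divider.
Series current: I = V1/(R1 + R2) = 9/(36000 + 1.6) = 9/36000 = 0.00025 A
V_R2 = I × R2 = V1 × R2/(R1 + R2) = 9 × 1.6/36000 = 0.0004 V

Final answer: 0.0004 V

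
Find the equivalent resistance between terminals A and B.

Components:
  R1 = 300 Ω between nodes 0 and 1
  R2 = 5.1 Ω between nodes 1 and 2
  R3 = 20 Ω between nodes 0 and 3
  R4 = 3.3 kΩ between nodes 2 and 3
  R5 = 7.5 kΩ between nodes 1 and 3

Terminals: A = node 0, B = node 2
The network is not a plain series/parallel combination. Inject a 1 A test current into terminal A (node 0) and return it from terminal B (node 2); then R_eq = V_A / (1 A).
Nodal analysis, taking node 2 as the 0 V reference.
Current source I_test pushes 1 A into node 0 and draws it out of node 2.
KCL at each unknown node (sum of currents leaving = 0; resistances in Ω):
  Node 0: (V_0 - V_1)/300 + (V_0 - V_3)/20 - 1 = 0
  Node 1: (V_1 - V_0)/300 + (V_1 - 0)/5.1 + (V_1 - V_3)/7500 = 0
  Node 3: (V_3 - V_0)/20 + (V_3 - V_1)/7500 + (V_3 - 0)/3300 = 0
Collecting terms (coefficients in siemens):
  0.05333·V_0 - 0.003333·V_1 - 0.05·V_3 = 1
  0.1995·V_1 - 0.003333·V_0 - 0.0001333·V_3 = 0
  0.05044·V_3 - 0.05·V_0 - 0.0001333·V_1 = 0
Solving these 3 simultaneous equations (Gaussian elimination) gives:
  V_0 = 269.9 V, V_1 = 4.687 V, V_3 = 267.5 V
R_eq = V_0 / 1 A = 269.9 Ω

Final answer: 269.9 Ω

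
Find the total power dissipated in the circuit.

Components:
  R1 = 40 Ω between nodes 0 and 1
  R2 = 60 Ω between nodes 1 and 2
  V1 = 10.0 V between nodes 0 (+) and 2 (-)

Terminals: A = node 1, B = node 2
Nodal analysis, taking node 2 as the 0 V reference.
Source V1 fixes V_0 = 10 V.
KCL at each unknown node (sum of currents leaving = 0; resistances in Ω):
  Node 1: (V_1 - 10)/40 + (V_1 - 0)/60 = 0
Collecting terms: 0.04167 × V_1 = 0.25  =>  V_1 = 6 V
Power in each resistor, P = (ΔV)²/R:
  P_R1 = (10 - 6)²/40 = 0.4 W
  P_R2 = (6 - 0)²/60 = 0.6 W
P_total = P_R1 + P_R2 = 1 W

Final answer: 1 W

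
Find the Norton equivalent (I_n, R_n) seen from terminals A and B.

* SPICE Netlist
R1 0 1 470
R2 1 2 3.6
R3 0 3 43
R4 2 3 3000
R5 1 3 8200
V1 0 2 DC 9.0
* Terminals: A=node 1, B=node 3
Find the Thévenin equivalent first; then I_n = V_th/R_th and R_n = R_th.
Step 1 — V_th is the open-circuit voltage V_A - V_B (nothing connected across the terminals).
Nodal analysis, taking node 2 as the 0 V reference.
Source V1 fixes V_0 = 9 V.
KCL at each unknown node (sum of currents leaving = 0; resistances in Ω):
  Node 1: (V_1 - 9)/470 + (V_1 - 0)/3.6 + (V_1 - V_3)/8200 = 0
  Node 3: (V_3 - 9)/43 + (V_3 - 0)/3000 + (V_3 - V_1)/8200 = 0
Collecting terms (coefficients in siemens):
  0.28·V_1 - 0.000122·V_3 = 0.01915
  0.02371·V_3 - 0.000122·V_1 = 0.2093
Determinant D = (0.28)(0.02371) - (-0.000122)(-0.000122) = 0.00664
V_1 = [(0.01915)(0.02371) - (-0.000122)(0.2093)]/D = 0.07223 V
V_3 = [(0.28)(0.2093) - (0.01915)(-0.000122)]/D = 8.828 V
V_th = V_1 - V_3 = 0.07223 - 8.828 = -8.755 V
Step 2 — R_th: zero the source — replace V1 by a short circuit (node 2 merges into node 0) — and find the resistance seen between A (node 1) and B (node 3).
Reduce the network between node 1 (A) and node 3 (B) by series/parallel combination:
  Rp1 = R1 ‖ R2 (parallel, both between nodes 0 and 1) = 1/(1/470 + 1/3.6) = 3.573 Ω
  Rp2 = R3 ‖ R4 (parallel, both between nodes 0 and 3) = 1/(1/43 + 1/3000) = 42.39 Ω
  Rs1 = Rp1 + Rp2 (series, joined only at node 0) = 3.573 + 42.39 = 45.97 Ω
  Rp3 = R5 ‖ Rs1 (parallel, both between nodes 1 and 3) = 1/(1/8200 + 1/45.97) = 45.71 Ω
R_th = 45.71 Ω
I_n = V_th/R_th = -8.755/45.71 = -0.1915 A, and R_n = R_th = 45.71 Ω

Final answer: I_n = -0.1915 A, R_n = 45.71 Ω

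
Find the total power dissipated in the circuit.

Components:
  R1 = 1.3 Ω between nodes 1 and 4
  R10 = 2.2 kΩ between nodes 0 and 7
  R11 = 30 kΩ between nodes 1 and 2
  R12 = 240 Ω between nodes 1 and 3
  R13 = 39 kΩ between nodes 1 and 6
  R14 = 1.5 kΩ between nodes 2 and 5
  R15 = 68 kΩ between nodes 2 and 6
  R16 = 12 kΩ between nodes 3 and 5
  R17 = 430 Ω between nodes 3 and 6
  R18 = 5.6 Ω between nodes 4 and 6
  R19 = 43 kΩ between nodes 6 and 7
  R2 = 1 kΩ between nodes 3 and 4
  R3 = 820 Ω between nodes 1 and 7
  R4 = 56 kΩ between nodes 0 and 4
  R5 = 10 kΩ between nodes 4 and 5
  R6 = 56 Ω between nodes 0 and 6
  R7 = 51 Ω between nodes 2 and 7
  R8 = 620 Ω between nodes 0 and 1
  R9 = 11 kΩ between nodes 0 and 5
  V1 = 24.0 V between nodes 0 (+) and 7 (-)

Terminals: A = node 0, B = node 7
Nodal analysis, taking node 7 as the 0 V reference.
Source V1 fixes V_0 = 24 V.
KCL at each unknown node (sum of currents leaving = 0; resistances in Ω):
  Node 1: (V_1 - V_4)/1.3 + (V_1 - 0)/820 + (V_1 - 24)/620 + (V_1 - V_2)/30000 + (V_1 - V_3)/240 + (V_1 - V_6)/39000 = 0
  Node 2: (V_2 - 0)/51 + (V_2 - V_1)/30000 + (V_2 - V_5)/1500 + (V_2 - V_6)/68000 = 0
  Node 3: (V_3 - V_4)/1000 + (V_3 - V_1)/240 + (V_3 - V_5)/12000 + (V_3 - V_6)/430 = 0
  Node 4: (V_4 - V_1)/1.3 + (V_4 - V_3)/1000 + (V_4 - 24)/56000 + (V_4 - V_5)/10000 + (V_4 - V_6)/5.6 = 0
  Node 5: (V_5 - V_4)/10000 + (V_5 - 24)/11000 + (V_5 - V_2)/1500 + (V_5 - V_3)/12000 = 0
  Node 6: (V_6 - 24)/56 + (V_6 - V_1)/39000 + (V_6 - V_2)/68000 + (V_6 - V_3)/430 + (V_6 - V_4)/5.6 + (V_6 - 0)/43000 = 0
Collecting terms (coefficients in siemens):
  0.7763·V_1 - 0.00003333·V_2 - 0.004167·V_3 - 0.7692·V_4 - 0.00002564·V_6 = 0.03871
  0.02032·V_2 - 0.00003333·V_1 - 0.0006667·V_5 - 0.00001471·V_6 = 0
  0.007576·V_3 - 0.004167·V_1 - 0.001·V_4 - 0.00008333·V_5 - 0.002326·V_6 = 0
  0.9489·V_4 - 0.7692·V_1 - 0.001·V_3 - 0.0001·V_5 - 0.1786·V_6 = 0.0004286
  0.0009409·V_5 - 0.0006667·V_2 - 0.00008333·V_3 - 0.0001·V_4 = 0.002182
  0.1988·V_6 - 0.00002564·V_1 - 0.00001471·V_2 - 0.002326·V_3 - 0.1786·V_4 = 0.4286
Solving these 6 simultaneous equations (Gaussian elimination) gives:
  V_1 = 22.22 V, V_2 = 0.277 V, V_3 = 22.11 V, V_4 = 22.25 V
  V_5 = 6.838 V, V_6 = 22.4 V
Power in each resistor, P = (ΔV)²/R:
  P_R1 = (22.22 - 22.25)²/1.3 = 0.0008381 W
  P_R2 = (22.11 - 22.25)²/1000 = 0.00001993 W
  P_R3 = (22.22 - 0)²/820 = 0.6019 W
  P_R4 = (24 - 22.25)²/56000 = 0.00005478 W
  P_R5 = (22.25 - 6.838)²/10000 = 0.02375 W
  P_R6 = (24 - 22.4)²/56 = 0.04572 W
  P_R7 = (0.277 - 0)²/51 = 0.001504 W
  P_R8 = (24 - 22.22)²/620 = 0.005137 W
  P_R9 = (24 - 6.838)²/11000 = 0.02678 W
  P_R10 = (24 - 0)²/2200 = 0.2618 W
  P_R11 = (22.22 - 0.277)²/30000 = 0.01604 W
  P_R12 = (22.22 - 22.11)²/240 = 0.00004876 W
  P_R13 = (22.22 - 22.4)²/39000 = 0.0000008723 W
  P_R14 = (0.277 - 6.838)²/1500 = 0.02869 W
  P_R15 = (0.277 - 22.4)²/68000 = 0.007197 W
  P_R16 = (22.11 - 6.838)²/12000 = 0.01943 W
  P_R17 = (22.11 - 22.4)²/430 = 0.0001991 W
  P_R18 = (22.25 - 22.4)²/5.6 = 0.004095 W
  P_R19 = (22.4 - 0)²/43000 = 0.01167 W
P_total = P_R1 + P_R2 + P_R3 + P_R4 + P_R5 + P_R6 + P_R7 + P_R8 + P_R9 + P_R10 + P_R11 + P_R12 + P_R13 + P_R14 + P_R15 + P_R16 + P_R17 + P_R18 + P_R19 = 1.055 W

Final answer: 1.055 W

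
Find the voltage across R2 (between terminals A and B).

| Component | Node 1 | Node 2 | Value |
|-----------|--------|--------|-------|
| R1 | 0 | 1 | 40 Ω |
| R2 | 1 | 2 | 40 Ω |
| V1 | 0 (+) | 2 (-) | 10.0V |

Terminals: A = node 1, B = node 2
R1 and R2 are in series across V1 (node 0 → node 1 → node 2), and the output A–B is taken across R2, so this is a voltage divider.
Series current: I = V1/(R1 + R2) = 10/(40 + 40) = 10/80 = 0.125 A
V_R2 = I × R2 = V1 × R2/(R1 + R2) = 10 × 40/80 = 5 V

Final answer: 5 V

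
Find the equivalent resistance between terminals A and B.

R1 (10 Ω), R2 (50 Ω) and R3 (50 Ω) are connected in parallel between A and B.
Reduce the network between node 0 (A) and node 1 (B) by series/parallel combination:
  Rp1 = R1 ‖ R2 ‖ R3 (parallel, all between nodes 0 and 1) = 1/(1/10 + 1/50 + 1/50) = 7.143 Ω
R_eq = 7.143 Ω

Final answer: 7.143 Ω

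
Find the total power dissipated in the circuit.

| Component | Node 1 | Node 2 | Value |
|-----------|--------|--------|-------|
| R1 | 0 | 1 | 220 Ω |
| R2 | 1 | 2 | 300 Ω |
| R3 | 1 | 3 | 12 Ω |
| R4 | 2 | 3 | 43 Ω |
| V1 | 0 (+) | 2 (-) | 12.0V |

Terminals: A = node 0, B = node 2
Nodal analysis, taking node 2 as the 0 V reference.
Source V1 fixes V_0 = 12 V.
KCL at each unknown node (sum of currents leaving = 0; resistances in Ω):
  Node 1: (V_1 - 12)/220 + (V_1 - 0)/300 + (V_1 - V_3)/12 = 0
  Node 3: (V_3 - V_1)/12 + (V_3 - 0)/43 = 0
Collecting terms (coefficients in siemens):
  0.09121·V_1 - 0.08333·V_3 = 0.05455
  0.1066·V_3 - 0.08333·V_1 = 0
Determinant D = (0.09121)(0.1066) - (-0.08333)(-0.08333) = 0.002778
V_1 = [(0.05455)(0.1066) - (-0.08333)(0)]/D = 2.093 V
V_3 = [(0.09121)(0) - (0.05455)(-0.08333)]/D = 1.636 V
Power in each resistor, P = (ΔV)²/R:
  P_R1 = (12 - 2.093)²/220 = 0.4461 W
  P_R2 = (2.093 - 0)²/300 = 0.0146 W
  P_R3 = (2.093 - 1.636)²/12 = 0.01738 W
  P_R4 = (0 - 1.636)²/43 = 0.06227 W
P_total = P_R1 + P_R2 + P_R3 + P_R4 = 0.5404 W

Final answer: 0.5404 W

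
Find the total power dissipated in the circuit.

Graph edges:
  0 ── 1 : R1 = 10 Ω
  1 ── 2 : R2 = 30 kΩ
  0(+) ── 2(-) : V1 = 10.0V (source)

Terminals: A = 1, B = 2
Nodal analysis, taking node 2 as the 0 V reference.
Source V1 fixes V_0 = 10 V.
KCL at each unknown node (sum of currents leaving = 0; resistances in Ω):
  Node 1: (V_1 - 10)/10 + (V_1 - 0)/30000 = 0
Collecting terms: 0.1 × V_1 = 1  =>  V_1 = 9.997 V
Power in each resistor, P = (ΔV)²/R:
  P_R1 = (10 - 9.997)²/10 = 0.00000111 W
  P_R2 = (9.997 - 0)²/30000 = 0.003331 W
P_total = P_R1 + P_R2 = 0.003332 W

Final answer: 0.003332 W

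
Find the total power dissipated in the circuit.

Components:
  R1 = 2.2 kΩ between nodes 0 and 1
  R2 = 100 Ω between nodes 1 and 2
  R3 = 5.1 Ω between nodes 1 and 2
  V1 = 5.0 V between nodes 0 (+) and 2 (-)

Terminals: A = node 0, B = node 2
Nodal analysis, taking node 2 as the 0 V reference.
Source V1 fixes V_0 = 5 V.
KCL at each unknown node (sum of currents leaving = 0; resistances in Ω):
  Node 1: (V_1 - 5)/2200 + (V_1 - 0)/100 + (V_1 - 0)/5.1 = 0
Collecting terms: 0.2065 × V_1 = 0.002273  =>  V_1 = 0.011 V
Power in each resistor, P = (ΔV)²/R:
  P_R1 = (5 - 0.011)²/2200 = 0.01131 W
  P_R2 = (0.011 - 0)²/100 = 0.000001211 W
  P_R3 = (0.011 - 0)²/5.1 = 0.00002374 W
P_total = P_R1 + P_R2 + P_R3 = 0.01134 W

Final answer: 0.01134 W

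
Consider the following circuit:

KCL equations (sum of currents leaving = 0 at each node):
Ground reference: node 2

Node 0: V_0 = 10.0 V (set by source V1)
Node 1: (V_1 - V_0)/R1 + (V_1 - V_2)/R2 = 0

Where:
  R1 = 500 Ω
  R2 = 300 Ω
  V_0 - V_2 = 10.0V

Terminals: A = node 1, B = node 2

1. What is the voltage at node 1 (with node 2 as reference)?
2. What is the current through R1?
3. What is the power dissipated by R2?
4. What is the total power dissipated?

Nodal analysis, taking node 2 as the 0 V reference.
Source V1 fixes V_0 = 10 V.
KCL at each unknown node (sum of currents leaving = 0; resistances in Ω):
  Node 1: (V_1 - 10)/500 + (V_1 - 0)/300 = 0
Collecting terms: 0.005333 × V_1 = 0.02  =>  V_1 = 3.75 V
Part 1:
  Read off the nodal solution: V_1 = 3.75 V
Part 2:
  I_R1 = (V_0 - V_1)/R1 = (10 - 3.75)/500 = 0.0125 A
  Magnitude: I_R1 = 0.0125 A
Part 3:
  I_R2 = (V_1 - V_2)/R2 = (3.75 - 0)/300 = 0.0125 A
  P_R2 = I_R2² × R2 = (0.0125)² × 300 = 0.04688 W
Part 4:
  Power in each resistor, P = (ΔV)²/R:
    P_R1 = (10 - 3.75)²/500 = 0.07812 W
    P_R2 = (3.75 - 0)²/300 = 0.04688 W
  P_total = P_R1 + P_R2 = 0.125 W

Final answers:
1. V_1 = 3.75 V
2. I_R1 = 0.0125 A
3. P_R2 = 0.04688 W
4. P_total = 0.125 W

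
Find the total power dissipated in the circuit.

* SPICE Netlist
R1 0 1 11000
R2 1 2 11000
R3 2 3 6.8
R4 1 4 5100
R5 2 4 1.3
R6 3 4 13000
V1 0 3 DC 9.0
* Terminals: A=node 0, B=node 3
Nodal analysis, taking node 3 as the 0 V reference.
Source V1 fixes V_0 = 9 V.
KCL at each unknown node (sum of currents leaving = 0; resistances in Ω):
  Node 1: (V_1 - 9)/11000 + (V_1 - V_2)/11000 + (V_1 - V_4)/5100 = 0
  Node 2: (V_2 - V_1)/11000 + (V_2 - 0)/6.8 + (V_2 - V_4)/1.3 = 0
  Node 4: (V_4 - V_1)/5100 + (V_4 - V_2)/1.3 + (V_4 - 0)/13000 = 0
Collecting terms (coefficients in siemens):
  0.0003779·V_1 - 0.00009091·V_2 - 0.0001961·V_4 = 0.0008182
  0.9164·V_2 - 0.00009091·V_1 - 0.7692·V_4 = 0
  0.7695·V_4 - 0.0001961·V_1 - 0.7692·V_2 = 0
Solving these 3 simultaneous equations (Gaussian elimination) gives:
  V_1 = 2.169 V, V_2 = 0.004221 V, V_4 = 0.004772 V
Power in each resistor, P = (ΔV)²/R:
  P_R1 = (9 - 2.169)²/11000 = 0.004243 W
  P_R2 = (2.169 - 0.004221)²/11000 = 0.0004259 W
  P_R3 = (0.004221 - 0)²/6.8 = 0.00000262 W
  P_R4 = (2.169 - 0.004772)²/5100 = 0.0009181 W
  P_R5 = (0.004221 - 0.004772)²/1.3 = 0.0000002336 W
  P_R6 = (0 - 0.004772)²/13000 = 0.000000001751 W
P_total = P_R1 + P_R2 + P_R3 + P_R4 + P_R5 + P_R6 = 0.005589 W

Final answer: 0.005589 W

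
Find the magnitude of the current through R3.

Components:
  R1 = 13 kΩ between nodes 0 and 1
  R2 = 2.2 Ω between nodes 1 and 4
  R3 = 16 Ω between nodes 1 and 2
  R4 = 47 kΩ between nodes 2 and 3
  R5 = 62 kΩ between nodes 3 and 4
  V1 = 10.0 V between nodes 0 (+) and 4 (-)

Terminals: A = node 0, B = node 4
Nodal analysis, taking node 4 as the 0 V reference.
Source V1 fixes V_0 = 10 V.
KCL at each unknown node (sum of currents leaving = 0; resistances in Ω):
  Node 1: (V_1 - 10)/13000 + (V_1 - 0)/2.2 + (V_1 - V_2)/16 = 0
  Node 2: (V_2 - V_1)/16 + (V_2 - V_3)/47000 = 0
  Node 3: (V_3 - V_2)/47000 + (V_3 - 0)/62000 = 0
Collecting terms (coefficients in siemens):
  0.5171·V_1 - 0.0625·V_2 = 0.0007692
  0.06252·V_2 - 0.0625·V_1 - 0.00002128·V_3 = 0
  0.00003741·V_3 - 0.00002128·V_2 = 0
Solving these 3 simultaneous equations (Gaussian elimination) gives:
  V_1 = 0.001692 V, V_2 = 0.001692 V, V_3 = 0.0009623 V
I_R3 = (V_1 - V_2)/R3 = (0.001692 - 0.001692)/16 = 0.00000001552 A
|I_R3| = 0.00000001552 A

Final answer: |I_R3| = 1.552e-08 A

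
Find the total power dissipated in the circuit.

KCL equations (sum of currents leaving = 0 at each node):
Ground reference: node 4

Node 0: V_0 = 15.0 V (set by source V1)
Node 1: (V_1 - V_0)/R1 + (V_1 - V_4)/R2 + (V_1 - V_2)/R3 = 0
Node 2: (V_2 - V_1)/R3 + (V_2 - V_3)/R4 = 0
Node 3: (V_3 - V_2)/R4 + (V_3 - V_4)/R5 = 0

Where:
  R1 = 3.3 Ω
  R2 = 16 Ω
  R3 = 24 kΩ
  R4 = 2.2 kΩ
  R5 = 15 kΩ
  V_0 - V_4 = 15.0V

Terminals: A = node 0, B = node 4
Nodal analysis, taking node 4 as the 0 V reference.
Source V1 fixes V_0 = 15 V.
KCL at each unknown node (sum of currents leaving = 0; resistances in Ω):
  Node 1: (V_1 - 15)/3.3 + (V_1 - 0)/16 + (V_1 - V_2)/24000 = 0
  Node 2: (V_2 - V_1)/24000 + (V_2 - V_3)/2200 = 0
  Node 3: (V_3 - V_2)/2200 + (V_3 - 0)/15000 = 0
Collecting terms (coefficients in siemens):
  0.3656·V_1 - 0.00004167·V_2 = 4.545
  0.0004962·V_2 - 0.00004167·V_1 - 0.0004545·V_3 = 0
  0.0005212·V_3 - 0.0004545·V_2 = 0
Solving these 3 simultaneous equations (Gaussian elimination) gives:
  V_1 = 12.43 V, V_2 = 5.191 V, V_3 = 4.527 V
Power in each resistor, P = (ΔV)²/R:
  P_R1 = (15 - 12.43)²/3.3 = 1.995 W
  P_R2 = (12.43 - 0)²/16 = 9.663 W
  P_R3 = (12.43 - 5.191)²/24000 = 0.002186 W
  P_R4 = (5.191 - 4.527)²/2200 = 0.0002004 W
  P_R5 = (4.527 - 0)²/15000 = 0.001366 W
P_total = P_R1 + P_R2 + P_R3 + P_R4 + P_R5 = 11.66 W

Final answer: 11.66 W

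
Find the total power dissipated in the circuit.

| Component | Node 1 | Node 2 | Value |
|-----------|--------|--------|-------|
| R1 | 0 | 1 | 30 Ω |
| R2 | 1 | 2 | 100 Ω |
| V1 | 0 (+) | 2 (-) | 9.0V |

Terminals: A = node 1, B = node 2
Nodal analysis, taking node 2 as the 0 V reference.
Source V1 fixes V_0 = 9 V.
KCL at each unknown node (sum of currents leaving = 0; resistances in Ω):
  Node 1: (V_1 - 9)/30 + (V_1 - 0)/100 = 0
Collecting terms: 0.04333 × V_1 = 0.3  =>  V_1 = 6.923 V
Power in each resistor, P = (ΔV)²/R:
  P_R1 = (9 - 6.923)²/30 = 0.1438 W
  P_R2 = (6.923 - 0)²/100 = 0.4793 W
P_total = P_R1 + P_R2 = 0.6231 W

Final answer: 0.6231 W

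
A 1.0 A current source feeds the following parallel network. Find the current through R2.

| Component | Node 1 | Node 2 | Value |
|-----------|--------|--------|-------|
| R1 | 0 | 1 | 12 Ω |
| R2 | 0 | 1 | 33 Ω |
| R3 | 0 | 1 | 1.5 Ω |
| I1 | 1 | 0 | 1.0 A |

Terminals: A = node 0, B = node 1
All resistors sit directly between nodes 0 and 1, so they are in parallel and share one voltage V; the full source current 1 A splits among them.
1/R_par = 1/12 + 1/33 + 1/1.5 = 0.7803 S  =>  R_par = 1.282 Ω
V = I × R_par = 1 × 1.282 = 1.282 V
I_R2 = V/R2 = 1.282/33 = 0.03883 A

Final answer: 0.03883 A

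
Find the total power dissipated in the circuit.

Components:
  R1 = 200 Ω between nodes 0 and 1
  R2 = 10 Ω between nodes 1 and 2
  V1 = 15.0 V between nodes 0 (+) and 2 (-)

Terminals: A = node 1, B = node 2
Nodal analysis, taking node 2 as the 0 V reference.
Source V1 fixes V_0 = 15 V.
KCL at each unknown node (sum of currents leaving = 0; resistances in Ω):
  Node 1: (V_1 - 15)/200 + (V_1 - 0)/10 = 0
Collecting terms: 0.105 × V_1 = 0.075  =>  V_1 = 0.7143 V
Power in each resistor, P = (ΔV)²/R:
  P_R1 = (15 - 0.7143)²/200 = 1.02 W
  P_R2 = (0.7143 - 0)²/10 = 0.05102 W
P_total = P_R1 + P_R2 = 1.071 W

Final answer: 1.071 W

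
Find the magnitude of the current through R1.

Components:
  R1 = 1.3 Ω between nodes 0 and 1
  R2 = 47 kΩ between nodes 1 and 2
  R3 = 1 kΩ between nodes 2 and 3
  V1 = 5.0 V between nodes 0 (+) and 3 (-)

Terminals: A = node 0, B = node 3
Nodal analysis, taking node 3 as the 0 V reference.
Source V1 fixes V_0 = 5 V.
KCL at each unknown node (sum of currents leaving = 0; resistances in Ω):
  Node 1: (V_1 - 5)/1.3 + (V_1 - V_2)/47000 = 0
  Node 2: (V_2 - V_1)/47000 + (V_2 - 0)/1000 = 0
Collecting terms (coefficients in siemens):
  0.7693·V_1 - 0.00002128·V_2 = 3.846
  0.001021·V_2 - 0.00002128·V_1 = 0
Determinant D = (0.7693)(0.001021) - (-0.00002128)(-0.00002128) = 0.0007856
V_1 = [(3.846)(0.001021) - (-0.00002128)(0)]/D = 5 V
V_2 = [(0.7693)(0) - (3.846)(-0.00002128)]/D = 0.1042 V
I_R1 = (V_0 - V_1)/R1 = (5 - 5)/1.3 = 0.0001042 A
|I_R1| = 0.0001042 A

Final answer: |I_R1| = 0.0001042 A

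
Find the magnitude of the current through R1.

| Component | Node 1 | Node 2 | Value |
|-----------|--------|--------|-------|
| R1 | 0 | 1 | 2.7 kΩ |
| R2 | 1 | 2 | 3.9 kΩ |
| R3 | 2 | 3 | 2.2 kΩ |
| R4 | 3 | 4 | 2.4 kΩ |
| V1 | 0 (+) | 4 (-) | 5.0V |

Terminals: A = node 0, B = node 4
Nodal analysis, taking node 4 as the 0 V reference.
Source V1 fixes V_0 = 5 V.
KCL at each unknown node (sum of currents leaving = 0; resistances in Ω):
  Node 1: (V_1 - 5)/2700 + (V_1 - V_2)/3900 = 0
  Node 2: (V_2 - V_1)/3900 + (V_2 - V_3)/2200 = 0
  Node 3: (V_3 - V_2)/2200 + (V_3 - 0)/2400 = 0
Collecting terms (coefficients in siemens):
  0.0006268·V_1 - 0.0002564·V_2 = 0.001852
  0.000711·V_2 - 0.0002564·V_1 - 0.0004545·V_3 = 0
  0.0008712·V_3 - 0.0004545·V_2 = 0
Solving these 3 simultaneous equations (Gaussian elimination) gives:
  V_1 = 3.795 V, V_2 = 2.054 V, V_3 = 1.071 V
I_R1 = (V_0 - V_1)/R1 = (5 - 3.795)/2700 = 0.0004464 A
|I_R1| = 0.0004464 A

Final answer: |I_R1| = 0.0004464 A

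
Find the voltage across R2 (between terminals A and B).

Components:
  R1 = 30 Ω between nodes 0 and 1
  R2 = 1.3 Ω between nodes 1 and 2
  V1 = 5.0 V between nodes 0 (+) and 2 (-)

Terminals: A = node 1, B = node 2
R1 and R2 are in series across V1 (node 0 → node 1 → node 2), and the output A–B is taken across R2, so this is a voltage divider.
Series current: I = V1/(R1 + R2) = 5/(30 + 1.3) = 5/31.3 = 0.1597 A
V_R2 = I × R2 = V1 × R2/(R1 + R2) = 5 × 1.3/31.3 = 0.2077 V

Final answer: 0.2077 V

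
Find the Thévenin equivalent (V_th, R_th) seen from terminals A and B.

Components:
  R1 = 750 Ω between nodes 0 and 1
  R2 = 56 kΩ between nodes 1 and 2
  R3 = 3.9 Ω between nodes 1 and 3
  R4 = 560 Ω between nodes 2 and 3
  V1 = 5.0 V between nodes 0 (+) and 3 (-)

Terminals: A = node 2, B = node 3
Step 1 — V_th is the open-circuit voltage V_A - V_B (nothing connected across the terminals).
Nodal analysis, taking node 3 as the 0 V reference.
Source V1 fixes V_0 = 5 V.
KCL at each unknown node (sum of currents leaving = 0; resistances in Ω):
  Node 1: (V_1 - 5)/750 + (V_1 - V_2)/56000 + (V_1 - 0)/3.9 = 0
  Node 2: (V_2 - V_1)/56000 + (V_2 - 0)/560 = 0
Collecting terms (coefficients in siemens):
  0.2578·V_1 - 0.00001786·V_2 = 0.006667
  0.001804·V_2 - 0.00001786·V_1 = 0
Determinant D = (0.2578)(0.001804) - (-0.00001786)(-0.00001786) = 0.0004649
V_1 = [(0.006667)(0.001804) - (-0.00001786)(0)]/D = 0.02586 V
V_2 = [(0.2578)(0) - (0.006667)(-0.00001786)]/D = 0.0002561 V
V_th = V_2 - V_3 = 0.0002561 - 0 = 0.0002561 V
Step 2 — R_th: zero the source — replace V1 by a short circuit (node 3 merges into node 0) — and find the resistance seen between A (node 2) and B (node 0).
Reduce the network between node 2 (A) and node 0 (B) by series/parallel combination:
  Rp1 = R1 ‖ R3 (parallel, both between nodes 0 and 1) = 1/(1/750 + 1/3.9) = 3.88 Ω
  Rs1 = R2 + Rp1 (series, joined only at node 1) = 56000 + 3.88 = 56000 Ω
  Rp2 = R4 ‖ Rs1 (parallel, both between nodes 0 and 2) = 1/(1/560 + 1/56000) = 554.5 Ω
R_th = 554.5 Ω

Final answer: V_th = 0.0002561 V, R_th = 554.5 Ω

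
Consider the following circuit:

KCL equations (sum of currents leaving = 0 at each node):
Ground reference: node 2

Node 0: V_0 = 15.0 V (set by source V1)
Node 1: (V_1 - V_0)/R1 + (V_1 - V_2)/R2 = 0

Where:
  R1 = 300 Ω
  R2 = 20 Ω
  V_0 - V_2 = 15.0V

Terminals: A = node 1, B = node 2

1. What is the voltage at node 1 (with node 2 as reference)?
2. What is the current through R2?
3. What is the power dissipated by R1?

Nodal analysis, taking node 2 as the 0 V reference.
Source V1 fixes V_0 = 15 V.
KCL at each unknown node (sum of currents leaving = 0; resistances in Ω):
  Node 1: (V_1 - 15)/300 + (V_1 - 0)/20 = 0
Collecting terms: 0.05333 × V_1 = 0.05  =>  V_1 = 0.9375 V
Part 1:
  Read off the nodal solution: V_1 = 0.9375 V
Part 2:
  I_R2 = (V_1 - V_2)/R2 = (0.9375 - 0)/20 = 0.04688 A
  Magnitude: I_R2 = 0.04688 A
Part 3:
  I_R1 = (V_0 - V_1)/R1 = (15 - 0.9375)/300 = 0.04688 A
  P_R1 = I_R1² × R1 = (0.04688)² × 300 = 0.6592 W

Final answers:
1. V_1 = 0.9375 V
2. I_R2 = 0.04688 A
3. P_R1 = 0.6592 W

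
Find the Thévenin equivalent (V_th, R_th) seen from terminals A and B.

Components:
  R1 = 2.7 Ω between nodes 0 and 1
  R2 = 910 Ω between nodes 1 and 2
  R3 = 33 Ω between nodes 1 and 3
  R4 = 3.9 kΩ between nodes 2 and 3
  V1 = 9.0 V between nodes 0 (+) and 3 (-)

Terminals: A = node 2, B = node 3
Step 1 — V_th is the open-circuit voltage V_A - V_B (nothing connected across the terminals).
Nodal analysis, taking node 3 as the 0 V reference.
Source V1 fixes V_0 = 9 V.
KCL at each unknown node (sum of currents leaving = 0; resistances in Ω):
  Node 1: (V_1 - 9)/2.7 + (V_1 - V_2)/910 + (V_1 - 0)/33 = 0
  Node 2: (V_2 - V_1)/910 + (V_2 - 0)/3900 = 0
Collecting terms (coefficients in siemens):
  0.4018·V_1 - 0.001099·V_2 = 3.333
  0.001355·V_2 - 0.001099·V_1 = 0
Determinant D = (0.4018)(0.001355) - (-0.001099)(-0.001099) = 0.0005433
V_1 = [(3.333)(0.001355) - (-0.001099)(0)]/D = 8.315 V
V_2 = [(0.4018)(0) - (3.333)(-0.001099)]/D = 6.742 V
V_th = V_2 - V_3 = 6.742 - 0 = 6.742 V
Step 2 — R_th: zero the source — replace V1 by a short circuit (node 3 merges into node 0) — and find the resistance seen between A (node 2) and B (node 0).
Reduce the network between node 2 (A) and node 0 (B) by series/parallel combination:
  Rp1 = R1 ‖ R3 (parallel, both between nodes 0 and 1) = 1/(1/2.7 + 1/33) = 2.496 Ω
  Rs1 = R2 + Rp1 (series, joined only at node 1) = 910 + 2.496 = 912.5 Ω
  Rp2 = R4 ‖ Rs1 (parallel, both between nodes 0 and 2) = 1/(1/3900 + 1/912.5) = 739.5 Ω
R_th = 739.5 Ω

Final answer: V_th = 6.742 V, R_th = 739.5 Ω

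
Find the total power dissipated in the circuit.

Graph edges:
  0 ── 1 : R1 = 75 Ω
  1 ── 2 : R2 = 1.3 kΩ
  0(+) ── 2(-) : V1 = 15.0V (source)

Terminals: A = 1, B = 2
Nodal analysis, taking node 2 as the 0 V reference.
Source V1 fixes V_0 = 15 V.
KCL at each unknown node (sum of currents leaving = 0; resistances in Ω):
  Node 1: (V_1 - 15)/75 + (V_1 - 0)/1300 = 0
Collecting terms: 0.0141 × V_1 = 0.2  =>  V_1 = 14.18 V
Power in each resistor, P = (ΔV)²/R:
  P_R1 = (15 - 14.18)²/75 = 0.008926 W
  P_R2 = (14.18 - 0)²/1300 = 0.1547 W
P_total = P_R1 + P_R2 = 0.1636 W

Final answer: 0.1636 W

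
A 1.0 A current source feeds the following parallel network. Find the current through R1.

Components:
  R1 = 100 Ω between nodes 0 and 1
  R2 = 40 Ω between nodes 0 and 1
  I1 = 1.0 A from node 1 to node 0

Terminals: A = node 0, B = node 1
All resistors sit directly between nodes 0 and 1, so they are in parallel and share one voltage V; the full source current 1 A splits among them.
1/R_par = 1/100 + 1/40 = 0.035 S  =>  R_par = 28.57 Ω
V = I × R_par = 1 × 28.57 = 28.57 V
I_R1 = V/R1 = 28.57/100 = 0.2857 A

Final answer: 0.2857 A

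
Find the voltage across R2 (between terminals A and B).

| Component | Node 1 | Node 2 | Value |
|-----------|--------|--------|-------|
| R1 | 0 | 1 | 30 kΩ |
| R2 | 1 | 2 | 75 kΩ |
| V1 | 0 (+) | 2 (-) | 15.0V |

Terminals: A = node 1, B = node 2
R1 and R2 are in series across V1 (node 0 → node 1 → node 2), and the output A–B is taken across R2, so this is a voltage divider.
Series current: I = V1/(R1 + R2) = 15/(30000 + 75000) = 15/105000 = 0.0001429 A
V_R2 = I × R2 = V1 × R2/(R1 + R2) = 15 × 75000/105000 = 10.71 V

Final answer: 10.71 V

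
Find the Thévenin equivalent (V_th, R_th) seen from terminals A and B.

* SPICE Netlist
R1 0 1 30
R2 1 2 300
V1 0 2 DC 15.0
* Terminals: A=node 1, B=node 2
Step 1 — V_th is the open-circuit voltage V_A - V_B (nothing connected across the terminals).
Nodal analysis, taking node 2 as the 0 V reference.
Source V1 fixes V_0 = 15 V.
KCL at each unknown node (sum of currents leaving = 0; resistances in Ω):
  Node 1: (V_1 - 15)/30 + (V_1 - 0)/300 = 0
Collecting terms: 0.03667 × V_1 = 0.5  =>  V_1 = 13.64 V
V_th = V_1 - V_2 = 13.64 - 0 = 13.64 V
Step 2 — R_th: zero the source — replace V1 by a short circuit (node 2 merges into node 0) — and find the resistance seen between A (node 1) and B (node 0).
Reduce the network between node 1 (A) and node 0 (B) by series/parallel combination:
  Rp1 = R1 ‖ R2 (parallel, both between nodes 0 and 1) = 1/(1/30 + 1/300) = 27.27 Ω
R_th = 27.27 Ω

Final answer: V_th = 13.64 V, R_th = 27.27 Ω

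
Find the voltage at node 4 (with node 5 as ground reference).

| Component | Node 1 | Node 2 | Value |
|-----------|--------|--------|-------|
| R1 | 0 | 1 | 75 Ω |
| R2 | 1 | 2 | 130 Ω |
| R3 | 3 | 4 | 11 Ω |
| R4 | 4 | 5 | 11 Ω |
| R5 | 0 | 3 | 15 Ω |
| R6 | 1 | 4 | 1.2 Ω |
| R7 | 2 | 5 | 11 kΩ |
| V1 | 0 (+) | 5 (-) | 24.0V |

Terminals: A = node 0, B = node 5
Nodal analysis, taking node 5 as the 0 V reference.
Source V1 fixes V_0 = 24 V.
KCL at each unknown node (sum of currents leaving = 0; resistances in Ω):
  Node 1: (V_1 - 24)/75 + (V_1 - V_2)/130 + (V_1 - V_4)/1.2 = 0
  Node 2: (V_2 - V_1)/130 + (V_2 - 0)/11000 = 0
  Node 3: (V_3 - V_4)/11 + (V_3 - 24)/15 = 0
  Node 4: (V_4 - V_3)/11 + (V_4 - 0)/11 + (V_4 - V_1)/1.2 = 0
Collecting terms (coefficients in siemens):
  0.8544·V_1 - 0.007692·V_2 - 0.8333·V_4 = 0.32
  0.007783·V_2 - 0.007692·V_1 = 0
  0.1576·V_3 - 0.09091·V_4 = 1.6
  1.015·V_4 - 0.8333·V_1 - 0.09091·V_3 = 0
Solving these 4 simultaneous equations (Gaussian elimination) gives:
  V_1 = 8.923 V, V_2 = 8.819 V, V_3 = 15.16 V, V_4 = 8.683 V
The requested potential is V_4 = 8.683 V.

Final answer: V_4 = 8.683 V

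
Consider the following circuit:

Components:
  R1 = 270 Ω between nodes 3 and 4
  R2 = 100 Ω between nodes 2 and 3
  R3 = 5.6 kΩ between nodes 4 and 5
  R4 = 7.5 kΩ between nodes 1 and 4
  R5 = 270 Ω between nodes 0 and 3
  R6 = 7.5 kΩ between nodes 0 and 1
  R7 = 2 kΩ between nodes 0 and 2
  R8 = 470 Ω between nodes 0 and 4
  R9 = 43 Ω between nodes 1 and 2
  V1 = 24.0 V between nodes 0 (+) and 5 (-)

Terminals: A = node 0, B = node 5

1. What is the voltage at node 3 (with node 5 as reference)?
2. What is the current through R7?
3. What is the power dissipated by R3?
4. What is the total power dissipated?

Nodal analysis, taking node 5 as the 0 V reference.
Source V1 fixes V_0 = 24 V.
KCL at each unknown node (sum of currents leaving = 0; resistances in Ω):
  Node 1: (V_1 - V_4)/7500 + (V_1 - 24)/7500 + (V_1 - V_2)/43 = 0
  Node 2: (V_2 - V_3)/100 + (V_2 - 24)/2000 + (V_2 - V_1)/43 = 0
  Node 3: (V_3 - V_4)/270 + (V_3 - V_2)/100 + (V_3 - 24)/270 = 0
  Node 4: (V_4 - V_3)/270 + (V_4 - 0)/5600 + (V_4 - V_1)/7500 + (V_4 - 24)/470 = 0
Collecting terms (coefficients in siemens):
  0.02352·V_1 - 0.02326·V_2 - 0.0001333·V_4 = 0.0032
  0.03376·V_2 - 0.02326·V_1 - 0.01·V_3 = 0.012
  0.01741·V_3 - 0.01·V_2 - 0.003704·V_4 = 0.08889
  0.006143·V_4 - 0.0001333·V_1 - 0.003704·V_3 = 0.05106
Solving these 4 simultaneous equations (Gaussian elimination) gives:
  V_1 = 23.55 V, V_2 = 23.56 V, V_3 = 23.53 V, V_4 = 23.01 V
Part 1:
  Read off the nodal solution: V_3 = 23.53 V
Part 2:
  I_R7 = (V_0 - V_2)/R7 = (24 - 23.56)/2000 = 0.0002224 A
  Magnitude: I_R7 = 0.0002224 A
Part 3:
  I_R3 = (V_4 - V_5)/R3 = (23.01 - 0)/5600 = 0.004109 A
  P_R3 = I_R3² × R3 = (0.004109)² × 5600 = 0.09456 W
Part 4:
  Power in each resistor, P = (ΔV)²/R:
    P_R1 = (23.53 - 23.01)²/270 = 0.00101 W
    P_R2 = (23.56 - 23.53)²/100 = 0.000004387 W
    P_R3 = (23.01 - 0)²/5600 = 0.09456 W
    P_R4 = (23.55 - 23.01)²/7500 = 0.00003927 W
    P_R5 = (24 - 23.53)²/270 = 0.0008035 W
    P_R6 = (24 - 23.55)²/7500 = 0.00002645 W
    P_R7 = (24 - 23.56)²/2000 = 0.00009894 W
    P_R8 = (24 - 23.01)²/470 = 0.002077 W
    P_R9 = (23.55 - 23.56)²/43 = 0.00000000724 W
  P_total = P_R1 + P_R2 + P_R3 + P_R4 + P_R5 + P_R6 + P_R7 + P_R8 + P_R9 = 0.09862 W

Final answers:
1. V_3 = 23.53 V
2. I_R7 = 0.0002224 A
3. P_R3 = 0.09456 W
4. P_total = 0.09862 W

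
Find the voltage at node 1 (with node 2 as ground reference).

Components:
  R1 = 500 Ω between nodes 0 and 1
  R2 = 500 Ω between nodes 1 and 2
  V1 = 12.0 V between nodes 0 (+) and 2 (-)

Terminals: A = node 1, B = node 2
Nodal analysis, taking node 2 as the 0 V reference.
Source V1 fixes V_0 = 12 V.
KCL at each unknown node (sum of currents leaving = 0; resistances in Ω):
  Node 1: (V_1 - 12)/500 + (V_1 - 0)/500 = 0
Collecting terms: 0.004 × V_1 = 0.024  =>  V_1 = 6 V
The requested potential is V_1 = 6 V.

Final answer: V_1 = 6 V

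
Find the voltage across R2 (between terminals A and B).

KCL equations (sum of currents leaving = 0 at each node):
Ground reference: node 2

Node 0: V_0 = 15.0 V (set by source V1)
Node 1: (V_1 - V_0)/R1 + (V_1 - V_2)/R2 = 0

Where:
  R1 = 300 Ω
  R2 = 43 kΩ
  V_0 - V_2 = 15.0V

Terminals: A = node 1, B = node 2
R1 and R2 are in series across V1 (node 0 → node 1 → node 2), and the output A–B is taken across R2, so this is a voltage divider.
Series current: I = V1/(R1 + R2) = 15/(300 + 43000) = 15/43300 = 0.0003464 A
V_R2 = I × R2 = V1 × R2/(R1 + R2) = 15 × 43000/43300 = 14.9 V

Final answer: 14.9 V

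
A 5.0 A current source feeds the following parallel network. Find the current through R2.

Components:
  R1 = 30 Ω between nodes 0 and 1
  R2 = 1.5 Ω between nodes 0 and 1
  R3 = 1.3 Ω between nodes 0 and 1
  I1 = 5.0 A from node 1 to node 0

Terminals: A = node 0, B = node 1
All resistors sit directly between nodes 0 and 1, so they are in parallel and share one voltage V; the full source current 5 A splits among them.
1/R_par = 1/30 + 1/1.5 + 1/1.3 = 1.469 S  =>  R_par = 0.6806 Ω
V = I × R_par = 5 × 0.6806 = 3.403 V
I_R2 = V/R2 = 3.403/1.5 = 2.269 A

Final answer: 2.269 A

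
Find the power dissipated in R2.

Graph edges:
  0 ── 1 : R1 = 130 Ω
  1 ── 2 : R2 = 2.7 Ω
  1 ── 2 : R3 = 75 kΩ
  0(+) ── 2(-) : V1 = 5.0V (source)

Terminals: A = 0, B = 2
Nodal analysis, taking node 2 as the 0 V reference.
Source V1 fixes V_0 = 5 V.
KCL at each unknown node (sum of currents leaving = 0; resistances in Ω):
  Node 1: (V_1 - 5)/130 + (V_1 - 0)/2.7 + (V_1 - 0)/75000 = 0
Collecting terms: 0.3781 × V_1 = 0.03846  =>  V_1 = 0.1017 V
I_R2 = (V_1 - V_2)/R2 = (0.1017 - 0)/2.7 = 0.03768 A
P_R2 = I_R2² × R2 = (0.03768)² × 2.7 = 0.003833 W

Final answer: 0.003833 W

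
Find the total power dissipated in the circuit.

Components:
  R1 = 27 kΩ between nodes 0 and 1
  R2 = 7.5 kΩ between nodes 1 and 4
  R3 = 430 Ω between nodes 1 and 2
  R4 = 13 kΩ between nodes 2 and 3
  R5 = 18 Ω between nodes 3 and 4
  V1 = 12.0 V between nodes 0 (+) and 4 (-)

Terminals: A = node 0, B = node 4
Nodal analysis, taking node 4 as the 0 V reference.
Source V1 fixes V_0 = 12 V.
KCL at each unknown node (sum of currents leaving = 0; resistances in Ω):
  Node 1: (V_1 - 12)/27000 + (V_1 - 0)/7500 + (V_1 - V_2)/430 = 0
  Node 2: (V_2 - V_1)/430 + (V_2 - V_3)/13000 = 0
  Node 3: (V_3 - V_2)/13000 + (V_3 - 0)/18 = 0
Collecting terms (coefficients in siemens):
  0.002496·V_1 - 0.002326·V_2 = 0.0004444
  0.002403·V_2 - 0.002326·V_1 - 0.00007692·V_3 = 0
  0.05563·V_3 - 0.00007692·V_2 = 0
Solving these 3 simultaneous equations (Gaussian elimination) gives:
  V_1 = 1.816 V, V_2 = 1.758 V, V_3 = 0.002431 V
Power in each resistor, P = (ΔV)²/R:
  P_R1 = (12 - 1.816)²/27000 = 0.003841 W
  P_R2 = (1.816 - 0)²/7500 = 0.0004397 W
  P_R3 = (1.816 - 1.758)²/430 = 0.000007842 W
  P_R4 = (1.758 - 0.002431)²/13000 = 0.0002371 W
  P_R5 = (0.002431 - 0)²/18 = 0.0000003283 W
P_total = P_R1 + P_R2 + P_R3 + P_R4 + P_R5 = 0.004526 W

Final answer: 0.004526 W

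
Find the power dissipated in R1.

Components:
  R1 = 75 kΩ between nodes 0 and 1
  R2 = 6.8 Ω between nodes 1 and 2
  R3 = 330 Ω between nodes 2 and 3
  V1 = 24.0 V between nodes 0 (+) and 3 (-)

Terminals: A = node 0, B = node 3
Nodal analysis, taking node 3 as the 0 V reference.
Source V1 fixes V_0 = 24 V.
KCL at each unknown node (sum of currents leaving = 0; resistances in Ω):
  Node 1: (V_1 - 24)/75000 + (V_1 - V_2)/6.8 = 0
  Node 2: (V_2 - V_1)/6.8 + (V_2 - 0)/330 = 0
Collecting terms (coefficients in siemens):
  0.1471·V_1 - 0.1471·V_2 = 0.00032
  0.1501·V_2 - 0.1471·V_1 = 0
Determinant D = (0.1471)(0.1501) - (-0.1471)(-0.1471) = 0.0004476
V_1 = [(0.00032)(0.1501) - (-0.1471)(0)]/D = 0.1073 V
V_2 = [(0.1471)(0) - (0.00032)(-0.1471)]/D = 0.1051 V
I_R1 = (V_0 - V_1)/R1 = (24 - 0.1073)/75000 = 0.0003186 A
P_R1 = I_R1² × R1 = (0.0003186)² × 75000 = 0.007611 W

Final answer: 0.007611 W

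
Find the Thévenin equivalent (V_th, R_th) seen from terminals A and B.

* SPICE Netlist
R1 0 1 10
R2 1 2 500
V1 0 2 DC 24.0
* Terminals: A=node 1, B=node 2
Step 1 — V_th is the open-circuit voltage V_A - V_B (nothing connected across the terminals).
Nodal analysis, taking node 2 as the 0 V reference.
Source V1 fixes V_0 = 24 V.
KCL at each unknown node (sum of currents leaving = 0; resistances in Ω):
  Node 1: (V_1 - 24)/10 + (V_1 - 0)/500 = 0
Collecting terms: 0.102 × V_1 = 2.4  =>  V_1 = 23.53 V
V_th = V_1 - V_2 = 23.53 - 0 = 23.53 V
Step 2 — R_th: zero the source — replace V1 by a short circuit (node 2 merges into node 0) — and find the resistance seen between A (node 1) and B (node 0).
Reduce the network between node 1 (A) and node 0 (B) by series/parallel combination:
  Rp1 = R1 ‖ R2 (parallel, both between nodes 0 and 1) = 1/(1/10 + 1/500) = 9.804 Ω
R_th = 9.804 Ω

Final answer: V_th = 23.53 V, R_th = 9.804 Ω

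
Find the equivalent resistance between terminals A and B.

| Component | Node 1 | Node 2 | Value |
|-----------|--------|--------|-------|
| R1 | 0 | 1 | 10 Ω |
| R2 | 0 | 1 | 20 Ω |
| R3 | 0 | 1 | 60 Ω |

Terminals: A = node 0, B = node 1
Reduce the network between node 0 (A) and node 1 (B) by series/parallel combination:
  Rp1 = R1 ‖ R2 ‖ R3 (parallel, all between nodes 0 and 1) = 1/(1/10 + 1/20 + 1/60) = 6 Ω
R_eq = 6 Ω

Final answer: 6 Ω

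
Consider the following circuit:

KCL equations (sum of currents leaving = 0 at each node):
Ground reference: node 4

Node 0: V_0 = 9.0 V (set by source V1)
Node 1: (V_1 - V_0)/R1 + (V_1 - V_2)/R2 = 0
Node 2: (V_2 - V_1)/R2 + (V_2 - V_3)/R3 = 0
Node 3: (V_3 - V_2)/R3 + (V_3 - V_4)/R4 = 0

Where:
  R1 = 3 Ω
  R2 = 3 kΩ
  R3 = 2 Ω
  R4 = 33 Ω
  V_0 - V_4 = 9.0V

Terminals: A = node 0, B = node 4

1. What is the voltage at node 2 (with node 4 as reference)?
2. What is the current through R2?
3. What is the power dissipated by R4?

Nodal analysis, taking node 4 as the 0 V reference.
Source V1 fixes V_0 = 9 V.
KCL at each unknown node (sum of currents leaving = 0; resistances in Ω):
  Node 1: (V_1 - 9)/3 + (V_1 - V_2)/3000 = 0
  Node 2: (V_2 - V_1)/3000 + (V_2 - V_3)/2 = 0
  Node 3: (V_3 - V_2)/2 + (V_3 - 0)/33 = 0
Collecting terms (coefficients in siemens):
  0.3337·V_1 - 0.0003333·V_2 = 3
  0.5003·V_2 - 0.0003333·V_1 - 0.5·V_3 = 0
  0.5303·V_3 - 0.5·V_2 = 0
Solving these 3 simultaneous equations (Gaussian elimination) gives:
  V_1 = 8.991 V, V_2 = 0.1037 V, V_3 = 0.09776 V
Part 1:
  Read off the nodal solution: V_2 = 0.1037 V
Part 2:
  I_R2 = (V_1 - V_2)/R2 = (8.991 - 0.1037)/3000 = 0.002962 A
  Magnitude: I_R2 = 0.002962 A
Part 3:
  I_R4 = (V_3 - V_4)/R4 = (0.09776 - 0)/33 = 0.002962 A
  P_R4 = I_R4² × R4 = (0.002962)² × 33 = 0.0002896 W

Final answers:
1. V_2 = 0.1037 V
2. I_R2 = 0.002962 A
3. P_R4 = 0.0002896 W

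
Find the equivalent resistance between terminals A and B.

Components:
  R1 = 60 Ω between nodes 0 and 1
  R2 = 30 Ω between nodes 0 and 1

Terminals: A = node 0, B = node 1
Reduce the network between node 0 (A) and node 1 (B) by series/parallel combination:
  Rp1 = R1 ‖ R2 (parallel, both between nodes 0 and 1) = 1/(1/60 + 1/30) = 20 Ω
R_eq = 20 Ω

Final answer: 20 Ω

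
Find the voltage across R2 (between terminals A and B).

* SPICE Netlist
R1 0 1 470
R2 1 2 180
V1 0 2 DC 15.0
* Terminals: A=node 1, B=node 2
R1 and R2 are in series across V1 (node 0 → node 1 → node 2), and the output A–B is taken across R2, so this is a voltage divider.
Series current: I = V1/(R1 + R2) = 15/(470 + 180) = 15/650 = 0.02308 A
V_R2 = I × R2 = V1 × R2/(R1 + R2) = 15 × 180/650 = 4.154 V

Final answer: 4.154 V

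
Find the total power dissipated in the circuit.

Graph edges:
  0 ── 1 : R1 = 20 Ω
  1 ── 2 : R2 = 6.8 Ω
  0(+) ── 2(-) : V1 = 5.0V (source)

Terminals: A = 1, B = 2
Nodal analysis, taking node 2 as the 0 V reference.
Source V1 fixes V_0 = 5 V.
KCL at each unknown node (sum of currents leaving = 0; resistances in Ω):
  Node 1: (V_1 - 5)/20 + (V_1 - 0)/6.8 = 0
Collecting terms: 0.1971 × V_1 = 0.25  =>  V_1 = 1.269 V
Power in each resistor, P = (ΔV)²/R:
  P_R1 = (5 - 1.269)²/20 = 0.6961 W
  P_R2 = (1.269 - 0)²/6.8 = 0.2367 W
P_total = P_R1 + P_R2 = 0.9328 W

Final answer: 0.9328 W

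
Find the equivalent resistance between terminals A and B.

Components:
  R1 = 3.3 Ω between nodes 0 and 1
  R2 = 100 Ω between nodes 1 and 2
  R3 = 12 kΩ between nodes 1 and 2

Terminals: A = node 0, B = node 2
Reduce the network between node 0 (A) and node 2 (B) by series/parallel combination:
  Rp1 = R2 ‖ R3 (parallel, both between nodes 1 and 2) = 1/(1/100 + 1/12000) = 99.17 Ω
  Rs1 = R1 + Rp1 (series, joined only at node 1) = 3.3 + 99.17 = 102.5 Ω
R_eq = 102.5 Ω

Final answer: 102.5 Ω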